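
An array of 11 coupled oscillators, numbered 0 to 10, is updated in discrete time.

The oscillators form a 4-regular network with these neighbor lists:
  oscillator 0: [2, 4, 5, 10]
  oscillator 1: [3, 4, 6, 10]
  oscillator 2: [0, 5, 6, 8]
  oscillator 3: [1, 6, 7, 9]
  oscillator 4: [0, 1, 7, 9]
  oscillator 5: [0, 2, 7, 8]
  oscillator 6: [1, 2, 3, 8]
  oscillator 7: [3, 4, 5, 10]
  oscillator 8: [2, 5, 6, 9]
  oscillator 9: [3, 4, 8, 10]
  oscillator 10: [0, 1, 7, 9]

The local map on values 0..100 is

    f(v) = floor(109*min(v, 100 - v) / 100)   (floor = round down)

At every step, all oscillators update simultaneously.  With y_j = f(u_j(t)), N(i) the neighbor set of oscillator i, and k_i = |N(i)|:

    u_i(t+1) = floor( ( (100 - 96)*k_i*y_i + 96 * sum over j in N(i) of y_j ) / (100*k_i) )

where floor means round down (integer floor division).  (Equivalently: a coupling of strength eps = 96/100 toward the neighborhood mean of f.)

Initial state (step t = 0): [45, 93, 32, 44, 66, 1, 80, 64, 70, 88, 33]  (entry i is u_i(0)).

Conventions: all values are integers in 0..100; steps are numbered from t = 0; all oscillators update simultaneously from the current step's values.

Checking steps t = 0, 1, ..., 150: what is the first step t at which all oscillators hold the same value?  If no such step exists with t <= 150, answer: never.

Answer: 9
Key observation: Synchronization is absorbing here: once all oscillators are equal they stay equal, and step 9 is the first all-equal step.

Derivation:
t=0: [45, 93, 32, 44, 66, 1, 80, 64, 70, 88, 33]  (not all equal)
t=1: [27, 33, 26, 21, 27, 37, 29, 30, 17, 36, 27]  (not all equal)
t=2: [31, 28, 29, 33, 33, 27, 25, 30, 33, 25, 33]  (not all equal)
t=3: [32, 32, 31, 29, 30, 32, 32, 33, 28, 34, 30]  (not all equal)
t=4: [32, 32, 33, 34, 34, 33, 32, 32, 34, 31, 34]  (not all equal)
t=5: [35, 36, 35, 33, 33, 35, 35, 36, 34, 36, 33]  (not all equal)
t=6: [36, 35, 37, 38, 38, 38, 37, 35, 38, 35, 38]  (not all equal)
t=7: [40, 40, 40, 38, 38, 39, 40, 40, 39, 40, 38]  (not all equal)
t=8: [41, 41, 42, 42, 42, 42, 42, 41, 42, 41, 42]  (not all equal)
t=9: [44, 44, 44, 44, 44, 44, 44, 44, 44, 44, 44]  (all equal)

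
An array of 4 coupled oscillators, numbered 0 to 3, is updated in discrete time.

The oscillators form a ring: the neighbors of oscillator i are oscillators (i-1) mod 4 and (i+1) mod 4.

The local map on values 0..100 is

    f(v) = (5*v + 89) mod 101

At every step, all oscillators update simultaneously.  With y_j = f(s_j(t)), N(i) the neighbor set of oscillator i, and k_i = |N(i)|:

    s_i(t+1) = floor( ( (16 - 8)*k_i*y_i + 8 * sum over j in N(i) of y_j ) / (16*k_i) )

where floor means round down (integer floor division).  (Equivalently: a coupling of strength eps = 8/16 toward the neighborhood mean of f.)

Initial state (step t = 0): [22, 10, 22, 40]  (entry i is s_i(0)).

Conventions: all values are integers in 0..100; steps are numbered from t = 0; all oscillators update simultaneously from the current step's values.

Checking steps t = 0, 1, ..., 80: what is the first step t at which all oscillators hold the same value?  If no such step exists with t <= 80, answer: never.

Answer: 8
Key observation: Synchronization is absorbing here: once all oscillators are equal they stay equal, and step 8 is the first all-equal step.

Derivation:
t=0: [22, 10, 22, 40]  (not all equal)
t=1: [80, 68, 80, 92]  (not all equal)
t=2: [59, 55, 59, 64]  (not all equal)
t=3: [57, 71, 57, 43]  (not all equal)
t=4: [45, 55, 45, 36]  (not all equal)
t=5: [37, 36, 37, 39]  (not all equal)
t=6: [73, 69, 73, 77]  (not all equal)
t=7: [50, 40, 50, 60]  (not all equal)
t=8: [61, 61, 61, 61]  (all equal)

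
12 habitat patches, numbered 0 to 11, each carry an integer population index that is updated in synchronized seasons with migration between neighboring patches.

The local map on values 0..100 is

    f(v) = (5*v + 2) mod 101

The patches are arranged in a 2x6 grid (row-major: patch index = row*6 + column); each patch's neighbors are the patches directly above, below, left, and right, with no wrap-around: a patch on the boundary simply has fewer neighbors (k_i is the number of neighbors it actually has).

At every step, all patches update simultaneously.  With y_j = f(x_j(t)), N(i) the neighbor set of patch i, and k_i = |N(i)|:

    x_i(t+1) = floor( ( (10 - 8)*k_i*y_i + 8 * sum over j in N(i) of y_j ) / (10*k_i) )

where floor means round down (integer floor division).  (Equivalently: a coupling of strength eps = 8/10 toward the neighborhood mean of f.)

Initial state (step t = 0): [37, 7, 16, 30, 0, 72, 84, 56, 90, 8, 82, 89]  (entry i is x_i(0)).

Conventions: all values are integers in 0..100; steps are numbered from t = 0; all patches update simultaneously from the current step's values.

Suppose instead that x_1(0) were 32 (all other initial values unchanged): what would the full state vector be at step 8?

Answer: [82, 86, 60, 40, 34, 46, 76, 62, 51, 27, 34, 47]
Key observation: This trace re-runs the system from the modified initial state.

Derivation:
t=0: [37, 32, 16, 30, 0, 72, 84, 56, 90, 8, 82, 89]
t=1: [48, 78, 59, 43, 31, 29, 70, 49, 64, 36, 24, 35]
t=2: [63, 65, 51, 64, 33, 62, 43, 50, 62, 30, 61, 42]
t=3: [18, 36, 24, 49, 21, 32, 28, 22, 43, 18, 34, 7]
t=4: [67, 49, 41, 40, 48, 29, 49, 38, 36, 53, 50, 60]
t=5: [42, 43, 34, 29, 33, 65, 59, 63, 59, 47, 64, 58]
t=6: [46, 28, 55, 55, 36, 67, 28, 57, 51, 49, 54, 35]
t=7: [38, 58, 60, 68, 63, 69, 54, 53, 65, 62, 67, 56]
t=8: [82, 86, 60, 40, 34, 46, 76, 62, 51, 27, 34, 47]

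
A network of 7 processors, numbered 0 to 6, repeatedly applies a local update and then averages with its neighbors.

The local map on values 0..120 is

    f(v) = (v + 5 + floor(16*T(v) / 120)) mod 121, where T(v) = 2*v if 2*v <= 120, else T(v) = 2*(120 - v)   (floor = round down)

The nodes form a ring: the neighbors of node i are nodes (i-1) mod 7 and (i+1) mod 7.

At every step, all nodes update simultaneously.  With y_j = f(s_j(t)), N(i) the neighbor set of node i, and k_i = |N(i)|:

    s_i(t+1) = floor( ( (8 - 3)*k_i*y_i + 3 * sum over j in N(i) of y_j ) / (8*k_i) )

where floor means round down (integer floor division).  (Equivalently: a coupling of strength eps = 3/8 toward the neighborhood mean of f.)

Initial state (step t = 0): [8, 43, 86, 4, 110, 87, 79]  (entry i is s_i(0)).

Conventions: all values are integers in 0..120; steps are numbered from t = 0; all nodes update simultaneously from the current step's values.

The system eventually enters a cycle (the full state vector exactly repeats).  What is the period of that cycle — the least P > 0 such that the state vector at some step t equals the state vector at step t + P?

Answer: 23
Key observation: The state at step 56, [100, 100, 100, 100, 100, 100, 100], reappears at step 79 — and no state repeats earlier — so the cycle the system enters has period 23.

Derivation:
t=0: [8, 43, 86, 4, 110, 87, 79]
t=1: [38, 58, 75, 46, 93, 102, 80]
t=2: [65, 75, 83, 76, 98, 106, 90]
t=3: [89, 91, 95, 95, 106, 110, 101]
t=4: [103, 103, 105, 107, 113, 115, 110]
t=5: [112, 112, 113, 115, 95, 44, 94]
t=6: [116, 119, 96, 42, 77, 77, 99]
t=7: [21, 22, 78, 73, 86, 96, 85]
t=8: [43, 43, 81, 92, 99, 104, 87]
t=9: [66, 65, 90, 103, 108, 109, 94]
t=10: [88, 87, 101, 111, 115, 113, 103]
t=11: [102, 102, 110, 94, 44, 95, 111]
t=12: [112, 112, 113, 98, 77, 99, 114]
t=13: [119, 119, 116, 107, 98, 108, 117]
t=14: [2, 2, 22, 92, 110, 92, 22]
t=15: [11, 11, 40, 92, 112, 92, 40]
t=16: [24, 24, 57, 97, 113, 97, 57]
t=17: [42, 42, 74, 104, 114, 104, 74]
t=18: [64, 64, 88, 110, 117, 110, 88]
t=19: [86, 86, 100, 92, 44, 92, 100]
t=20: [101, 101, 107, 96, 76, 96, 107]
t=21: [111, 111, 112, 105, 97, 105, 112]
t=22: [118, 118, 117, 113, 110, 113, 117]
t=23: [1, 1, 23, 96, 117, 96, 23]
t=24: [11, 11, 42, 73, 40, 73, 42]
t=25: [25, 25, 56, 77, 68, 77, 56]
t=26: [43, 43, 71, 88, 88, 88, 71]
t=27: [64, 64, 85, 98, 101, 98, 85]
t=28: [86, 86, 97, 106, 109, 106, 97]
t=29: [101, 101, 107, 113, 115, 113, 107]
t=30: [111, 111, 115, 95, 44, 95, 115]
t=31: [95, 95, 42, 77, 77, 77, 42]
t=32: [97, 97, 73, 86, 93, 86, 73]
t=33: [104, 104, 95, 99, 103, 99, 95]
t=34: [111, 111, 107, 109, 110, 109, 107]
t=35: [117, 117, 115, 116, 116, 116, 115]
t=36: [0, 0, 0, 0, 1, 0, 0]
t=37: [5, 5, 5, 5, 5, 5, 5]
t=38: [11, 11, 11, 11, 11, 11, 11]
t=39: [18, 18, 18, 18, 18, 18, 18]
t=40: [27, 27, 27, 27, 27, 27, 27]
t=41: [39, 39, 39, 39, 39, 39, 39]
t=42: [54, 54, 54, 54, 54, 54, 54]
t=43: [73, 73, 73, 73, 73, 73, 73]
t=44: [90, 90, 90, 90, 90, 90, 90]
t=45: [103, 103, 103, 103, 103, 103, 103]
t=46: [112, 112, 112, 112, 112, 112, 112]
t=47: [119, 119, 119, 119, 119, 119, 119]
t=48: [3, 3, 3, 3, 3, 3, 3]
t=49: [8, 8, 8, 8, 8, 8, 8]
t=50: [15, 15, 15, 15, 15, 15, 15]
t=51: [24, 24, 24, 24, 24, 24, 24]
t=52: [35, 35, 35, 35, 35, 35, 35]
t=53: [49, 49, 49, 49, 49, 49, 49]
t=54: [67, 67, 67, 67, 67, 67, 67]
t=55: [86, 86, 86, 86, 86, 86, 86]
t=56: [100, 100, 100, 100, 100, 100, 100]
t=57: [110, 110, 110, 110, 110, 110, 110]
t=58: [117, 117, 117, 117, 117, 117, 117]
t=59: [1, 1, 1, 1, 1, 1, 1]
t=60: [6, 6, 6, 6, 6, 6, 6]
t=61: [12, 12, 12, 12, 12, 12, 12]
t=62: [20, 20, 20, 20, 20, 20, 20]
t=63: [30, 30, 30, 30, 30, 30, 30]
t=64: [43, 43, 43, 43, 43, 43, 43]
t=65: [59, 59, 59, 59, 59, 59, 59]
t=66: [79, 79, 79, 79, 79, 79, 79]
t=67: [94, 94, 94, 94, 94, 94, 94]
t=68: [105, 105, 105, 105, 105, 105, 105]
t=69: [114, 114, 114, 114, 114, 114, 114]
t=70: [120, 120, 120, 120, 120, 120, 120]
t=71: [4, 4, 4, 4, 4, 4, 4]
t=72: [10, 10, 10, 10, 10, 10, 10]
t=73: [17, 17, 17, 17, 17, 17, 17]
t=74: [26, 26, 26, 26, 26, 26, 26]
t=75: [37, 37, 37, 37, 37, 37, 37]
t=76: [51, 51, 51, 51, 51, 51, 51]
t=77: [69, 69, 69, 69, 69, 69, 69]
t=78: [87, 87, 87, 87, 87, 87, 87]
t=79: [100, 100, 100, 100, 100, 100, 100]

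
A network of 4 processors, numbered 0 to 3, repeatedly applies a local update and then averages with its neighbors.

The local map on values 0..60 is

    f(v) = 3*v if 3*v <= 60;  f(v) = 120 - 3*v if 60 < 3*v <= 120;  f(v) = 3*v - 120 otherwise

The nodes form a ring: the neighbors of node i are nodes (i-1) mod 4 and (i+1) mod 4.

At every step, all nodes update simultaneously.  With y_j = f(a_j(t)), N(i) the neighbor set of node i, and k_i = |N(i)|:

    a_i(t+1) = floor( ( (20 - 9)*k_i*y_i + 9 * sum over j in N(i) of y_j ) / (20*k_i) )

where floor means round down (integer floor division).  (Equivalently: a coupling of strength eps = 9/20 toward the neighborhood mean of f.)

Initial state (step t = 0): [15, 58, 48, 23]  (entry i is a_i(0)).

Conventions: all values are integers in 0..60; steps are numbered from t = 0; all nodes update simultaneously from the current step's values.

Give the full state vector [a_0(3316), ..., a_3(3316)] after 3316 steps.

Answer: [33, 33, 33, 33]
Key observation: The state at step 25, [21, 21, 21, 21], reappears at step 29: the system is in a cycle of period 4 from step 25 on.  Therefore the state at step 3316 equals the state at step 25 + ((3316 - 25) mod 4) = 28, which is [33, 33, 33, 33].

Derivation:
t=0: [15, 58, 48, 23]
t=1: [48, 45, 36, 43]
t=2: [18, 16, 12, 13]
t=3: [49, 46, 39, 41]
t=4: [19, 16, 6, 8]
t=5: [47, 43, 26, 30]
t=6: [20, 19, 31, 30]
t=7: [52, 50, 34, 36]
t=8: [29, 28, 19, 18]
t=9: [38, 40, 51, 49]
t=10: [9, 8, 24, 23]
t=11: [31, 30, 43, 44]
t=12: [24, 24, 14, 14]
t=13: [46, 46, 43, 43]
t=14: [15, 15, 11, 11]
t=15: [42, 42, 35, 35]
t=16: [8, 8, 12, 12]
t=17: [26, 26, 33, 33]
t=18: [37, 37, 25, 25]
t=19: [17, 17, 36, 36]
t=20: [42, 42, 20, 20]
t=21: [18, 18, 47, 47]
t=22: [46, 46, 28, 28]
t=23: [22, 22, 31, 31]
t=24: [47, 47, 33, 33]
t=25: [21, 21, 21, 21]
t=26: [57, 57, 57, 57]
t=27: [51, 51, 51, 51]
t=28: [33, 33, 33, 33]
t=29: [21, 21, 21, 21]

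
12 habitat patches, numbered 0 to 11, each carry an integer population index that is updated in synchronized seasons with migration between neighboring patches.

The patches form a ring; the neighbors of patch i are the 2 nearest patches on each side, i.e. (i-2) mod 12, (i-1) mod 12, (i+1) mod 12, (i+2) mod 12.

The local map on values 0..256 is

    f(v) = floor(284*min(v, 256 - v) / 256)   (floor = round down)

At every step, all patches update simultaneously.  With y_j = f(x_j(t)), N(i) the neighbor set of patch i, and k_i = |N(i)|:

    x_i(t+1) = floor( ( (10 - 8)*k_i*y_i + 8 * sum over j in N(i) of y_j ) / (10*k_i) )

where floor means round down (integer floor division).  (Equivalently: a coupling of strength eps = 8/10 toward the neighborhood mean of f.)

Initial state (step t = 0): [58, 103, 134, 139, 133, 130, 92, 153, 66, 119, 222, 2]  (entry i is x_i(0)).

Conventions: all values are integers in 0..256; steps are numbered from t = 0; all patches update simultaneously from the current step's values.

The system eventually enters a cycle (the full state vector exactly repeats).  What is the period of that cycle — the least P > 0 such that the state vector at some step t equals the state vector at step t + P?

Simulating step by step:
t=0: [58, 103, 134, 139, 133, 130, 92, 153, 66, 119, 222, 2]
t=1: [70, 88, 115, 130, 128, 124, 112, 112, 91, 71, 61, 69]
t=2: [88, 103, 116, 128, 133, 133, 125, 112, 98, 89, 79, 79]
t=3: [102, 113, 123, 131, 136, 135, 128, 120, 111, 100, 95, 96]
t=4: [117, 123, 129, 133, 136, 136, 133, 128, 122, 115, 111, 111]
t=5: [130, 132, 134, 135, 135, 136, 135, 134, 132, 130, 127, 127]
t=6: [138, 137, 135, 134, 134, 134, 134, 135, 137, 138, 139, 139]
t=7: [130, 132, 133, 134, 134, 134, 134, 133, 132, 130, 130, 130]
t=8: [138, 137, 136, 135, 135, 135, 135, 136, 137, 138, 138, 138]
t=9: [131, 131, 132, 133, 133, 133, 133, 132, 131, 131, 130, 130]
t=10: [138, 137, 137, 136, 136, 136, 136, 137, 137, 138, 138, 138]
t=11: [130, 131, 132, 132, 132, 132, 132, 132, 131, 130, 130, 130]
t=12: [138, 138, 137, 137, 137, 137, 137, 137, 138, 138, 138, 138]
t=13: [130, 130, 131, 131, 132, 132, 131, 131, 130, 130, 130, 130]
t=14: [138, 138, 138, 137, 137, 137, 137, 138, 138, 138, 139, 139]
t=15: [129, 130, 130, 131, 131, 131, 131, 130, 130, 129, 129, 129]
t=16: [139, 139, 138, 138, 138, 138, 138, 138, 139, 139, 139, 139]
t=17: [129, 129, 129, 129, 130, 130, 129, 129, 129, 129, 129, 129]
t=18: [140, 140, 139, 139, 139, 139, 139, 139, 140, 140, 140, 140]
t=19: [128, 128, 128, 128, 129, 129, 128, 128, 128, 128, 128, 128]
t=20: [142, 142, 141, 141, 141, 141, 141, 141, 142, 142, 142, 142]
t=21: [126, 126, 126, 126, 127, 127, 126, 126, 126, 126, 126, 126]
t=22: [139, 139, 139, 139, 139, 139, 139, 139, 139, 139, 139, 139]
t=23: [129, 129, 129, 129, 129, 129, 129, 129, 129, 129, 129, 129]
t=24: [140, 140, 140, 140, 140, 140, 140, 140, 140, 140, 140, 140]
t=25: [128, 128, 128, 128, 128, 128, 128, 128, 128, 128, 128, 128]
t=26: [142, 142, 142, 142, 142, 142, 142, 142, 142, 142, 142, 142]
t=27: [126, 126, 126, 126, 126, 126, 126, 126, 126, 126, 126, 126]
t=28: [139, 139, 139, 139, 139, 139, 139, 139, 139, 139, 139, 139]

Answer: 6
Key observation: The state at step 22, [139, 139, 139, 139, 139, 139, 139, 139, 139, 139, 139, 139], reappears at step 28 — and no state repeats earlier — so the cycle the system enters has period 6.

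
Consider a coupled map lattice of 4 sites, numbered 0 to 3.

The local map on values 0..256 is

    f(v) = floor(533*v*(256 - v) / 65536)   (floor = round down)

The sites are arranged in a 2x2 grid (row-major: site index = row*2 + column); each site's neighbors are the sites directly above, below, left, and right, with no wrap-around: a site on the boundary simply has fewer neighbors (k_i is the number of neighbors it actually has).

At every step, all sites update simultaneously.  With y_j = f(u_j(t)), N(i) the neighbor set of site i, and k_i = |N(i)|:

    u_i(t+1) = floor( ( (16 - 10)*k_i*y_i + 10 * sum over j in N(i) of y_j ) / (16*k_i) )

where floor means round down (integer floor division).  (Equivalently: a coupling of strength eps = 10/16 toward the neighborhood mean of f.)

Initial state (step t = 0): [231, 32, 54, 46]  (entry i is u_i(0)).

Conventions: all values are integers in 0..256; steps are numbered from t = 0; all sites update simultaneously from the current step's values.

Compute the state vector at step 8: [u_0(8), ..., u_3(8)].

Answer: [133, 133, 133, 133]

Derivation:
t=0: [231, 32, 54, 46]
t=1: [62, 60, 71, 74]
t=2: [99, 100, 104, 103]
t=3: [126, 126, 127, 127]
t=4: [133, 133, 133, 133]
t=5: [133, 133, 133, 133]
t=6: [133, 133, 133, 133]
t=7: [133, 133, 133, 133]
t=8: [133, 133, 133, 133]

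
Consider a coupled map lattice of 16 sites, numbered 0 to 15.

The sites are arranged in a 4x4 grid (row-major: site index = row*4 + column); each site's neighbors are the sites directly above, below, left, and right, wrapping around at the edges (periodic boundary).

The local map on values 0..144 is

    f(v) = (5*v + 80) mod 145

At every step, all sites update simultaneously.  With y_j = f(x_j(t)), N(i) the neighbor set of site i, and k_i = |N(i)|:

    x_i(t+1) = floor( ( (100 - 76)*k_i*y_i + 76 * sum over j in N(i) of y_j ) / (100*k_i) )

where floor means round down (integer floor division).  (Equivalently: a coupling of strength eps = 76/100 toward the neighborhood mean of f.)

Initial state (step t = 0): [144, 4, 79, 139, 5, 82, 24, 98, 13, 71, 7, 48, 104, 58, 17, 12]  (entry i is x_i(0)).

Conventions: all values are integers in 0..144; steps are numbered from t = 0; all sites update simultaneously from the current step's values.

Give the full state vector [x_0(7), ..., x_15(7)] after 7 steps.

Answer: [32, 57, 87, 65, 57, 66, 97, 55, 75, 91, 95, 88, 62, 77, 94, 75]

Derivation:
t=0: [144, 4, 79, 139, 5, 82, 24, 98, 13, 71, 7, 48, 104, 58, 17, 12]
t=1: [70, 71, 52, 86, 75, 62, 78, 78, 29, 47, 47, 81, 60, 45, 76, 56]
t=2: [68, 57, 37, 74, 72, 39, 48, 42, 54, 47, 31, 51, 79, 30, 36, 62]
t=3: [56, 106, 73, 70, 62, 56, 71, 18, 36, 75, 62, 58, 80, 68, 102, 64]
t=4: [76, 60, 36, 74, 77, 45, 38, 66, 74, 83, 44, 85, 91, 51, 68, 78]
t=5: [50, 59, 96, 59, 40, 61, 79, 74, 53, 30, 75, 51, 46, 83, 70, 68]
t=6: [71, 81, 96, 79, 71, 88, 58, 61, 67, 64, 63, 52, 58, 77, 97, 86]
t=7: [32, 57, 87, 65, 57, 66, 97, 55, 75, 91, 95, 88, 62, 77, 94, 75]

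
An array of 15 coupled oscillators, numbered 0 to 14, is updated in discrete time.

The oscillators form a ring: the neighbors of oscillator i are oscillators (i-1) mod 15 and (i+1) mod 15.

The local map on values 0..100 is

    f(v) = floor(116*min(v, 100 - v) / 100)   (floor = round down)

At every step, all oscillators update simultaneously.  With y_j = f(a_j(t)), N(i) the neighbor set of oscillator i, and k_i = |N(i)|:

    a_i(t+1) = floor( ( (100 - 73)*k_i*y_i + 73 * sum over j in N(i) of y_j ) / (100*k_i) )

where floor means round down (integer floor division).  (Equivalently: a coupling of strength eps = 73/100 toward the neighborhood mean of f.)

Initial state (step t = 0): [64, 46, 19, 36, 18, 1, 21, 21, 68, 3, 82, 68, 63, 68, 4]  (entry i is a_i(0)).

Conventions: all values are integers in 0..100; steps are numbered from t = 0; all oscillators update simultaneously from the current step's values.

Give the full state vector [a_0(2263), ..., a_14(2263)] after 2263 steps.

Answer: [52, 52, 52, 52, 53, 54, 54, 55, 54, 54, 53, 53, 53, 52, 52]
Key observation: The state at step 12, [55, 55, 55, 54, 54, 53, 52, 52, 52, 53, 53, 54, 54, 54, 55], reappears at step 14: the system is in a cycle of period 2 from step 12 on.  Therefore the state at step 2263 equals the state at step 12 + ((2263 - 12) mod 2) = 13, which is [52, 52, 52, 52, 53, 54, 54, 55, 54, 54, 53, 53, 53, 52, 52].

Derivation:
t=0: [64, 46, 19, 36, 18, 1, 21, 21, 68, 3, 82, 68, 63, 68, 4]
t=1: [31, 37, 40, 26, 20, 16, 15, 28, 19, 21, 20, 32, 38, 26, 29]
t=2: [36, 40, 38, 33, 23, 19, 22, 22, 26, 22, 28, 34, 36, 36, 32]
t=3: [41, 43, 42, 35, 28, 24, 23, 26, 26, 29, 32, 37, 40, 39, 39]
t=4: [47, 47, 45, 40, 33, 28, 27, 28, 31, 33, 37, 41, 44, 45, 45]
t=5: [53, 53, 50, 45, 38, 33, 31, 32, 35, 38, 42, 46, 49, 51, 52]
t=6: [54, 55, 54, 51, 44, 39, 36, 37, 40, 44, 48, 52, 54, 55, 55]
t=7: [52, 52, 53, 53, 50, 45, 42, 43, 46, 50, 53, 54, 53, 52, 52]
t=8: [55, 54, 54, 55, 54, 52, 49, 50, 53, 54, 55, 53, 54, 54, 55]
t=9: [52, 52, 52, 52, 53, 54, 56, 55, 55, 53, 53, 52, 53, 52, 52]
t=10: [55, 55, 55, 54, 54, 52, 52, 51, 52, 53, 54, 54, 54, 54, 55]
t=11: [52, 52, 52, 52, 53, 54, 55, 55, 55, 54, 53, 53, 53, 52, 52]
t=12: [55, 55, 55, 54, 54, 53, 52, 52, 52, 53, 53, 54, 54, 54, 55]
t=13: [52, 52, 52, 52, 53, 54, 54, 55, 54, 54, 53, 53, 53, 52, 52]
t=14: [55, 55, 55, 54, 54, 53, 52, 52, 52, 53, 53, 54, 54, 54, 55]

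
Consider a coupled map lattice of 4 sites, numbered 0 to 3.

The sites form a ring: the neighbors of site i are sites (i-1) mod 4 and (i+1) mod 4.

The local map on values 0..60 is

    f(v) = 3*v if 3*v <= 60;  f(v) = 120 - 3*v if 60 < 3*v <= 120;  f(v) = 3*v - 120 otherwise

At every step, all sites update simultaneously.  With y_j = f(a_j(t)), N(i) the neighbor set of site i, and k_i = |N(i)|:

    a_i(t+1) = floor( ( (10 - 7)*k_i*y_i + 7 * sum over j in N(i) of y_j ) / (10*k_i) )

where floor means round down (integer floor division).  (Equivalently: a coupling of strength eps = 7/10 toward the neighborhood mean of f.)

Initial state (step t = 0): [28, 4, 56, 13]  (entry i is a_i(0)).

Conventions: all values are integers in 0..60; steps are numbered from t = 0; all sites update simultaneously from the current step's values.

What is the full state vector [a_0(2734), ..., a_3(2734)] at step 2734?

Simulating step by step:
t=0: [28, 4, 56, 13]
t=1: [28, 33, 32, 41]
t=2: [19, 27, 15, 21]
t=3: [50, 47, 47, 52]
t=4: [28, 24, 26, 28]
t=5: [40, 41, 42, 38]
t=6: [3, 3, 4, 3]
t=7: [9, 10, 9, 10]
t=8: [29, 27, 29, 27]
t=9: [37, 34, 37, 34]
t=10: [15, 11, 15, 11]
t=11: [36, 41, 36, 41]
t=12: [5, 9, 5, 9]
t=13: [23, 18, 23, 18]
t=14: [53, 51, 53, 51]
t=15: [34, 37, 34, 37]
t=16: [11, 15, 11, 15]
t=17: [41, 36, 41, 36]
t=18: [9, 5, 9, 5]
t=19: [18, 23, 18, 23]
t=20: [51, 53, 51, 53]
t=21: [37, 34, 37, 34]

Answer: [15, 11, 15, 11]
Key observation: The state at step 9, [37, 34, 37, 34], reappears at step 21: the system is in a cycle of period 12 from step 9 on.  Therefore the state at step 2734 equals the state at step 9 + ((2734 - 9) mod 12) = 10, which is [15, 11, 15, 11].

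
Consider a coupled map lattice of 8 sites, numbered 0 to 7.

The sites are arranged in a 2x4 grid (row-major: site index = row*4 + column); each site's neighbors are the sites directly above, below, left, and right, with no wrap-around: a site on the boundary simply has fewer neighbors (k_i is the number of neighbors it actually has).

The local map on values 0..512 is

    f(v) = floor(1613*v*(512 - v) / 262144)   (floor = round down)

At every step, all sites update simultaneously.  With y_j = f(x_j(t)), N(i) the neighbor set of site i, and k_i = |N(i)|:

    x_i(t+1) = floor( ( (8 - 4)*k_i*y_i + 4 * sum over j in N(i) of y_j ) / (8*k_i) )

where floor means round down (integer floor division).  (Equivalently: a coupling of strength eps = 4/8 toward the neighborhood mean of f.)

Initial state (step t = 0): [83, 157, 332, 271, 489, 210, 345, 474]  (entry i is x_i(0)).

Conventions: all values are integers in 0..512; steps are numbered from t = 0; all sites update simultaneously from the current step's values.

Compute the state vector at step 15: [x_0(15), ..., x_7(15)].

Answer: [277, 277, 277, 277, 277, 277, 277, 277]

Derivation:
t=0: [83, 157, 332, 271, 489, 210, 345, 474]
t=1: [212, 333, 366, 319, 186, 322, 321, 243]
t=2: [380, 365, 350, 371, 378, 374, 372, 389]
t=3: [314, 327, 335, 321, 311, 318, 319, 307]
t=4: [380, 373, 369, 376, 382, 378, 377, 382]
t=5: [310, 316, 319, 314, 307, 311, 313, 309]
t=6: [384, 381, 380, 381, 385, 383, 382, 383]
t=7: [302, 305, 307, 306, 301, 304, 305, 305]
t=8: [389, 388, 387, 387, 389, 388, 388, 387]
t=9: [294, 295, 296, 297, 294, 295, 296, 296]
t=10: [393, 393, 392, 392, 393, 393, 393, 392]
t=11: [287, 287, 288, 289, 287, 287, 287, 288]
t=12: [397, 396, 396, 396, 397, 397, 396, 396]
t=13: [280, 281, 282, 282, 280, 280, 281, 282]
t=14: [399, 399, 399, 399, 399, 399, 399, 399]
t=15: [277, 277, 277, 277, 277, 277, 277, 277]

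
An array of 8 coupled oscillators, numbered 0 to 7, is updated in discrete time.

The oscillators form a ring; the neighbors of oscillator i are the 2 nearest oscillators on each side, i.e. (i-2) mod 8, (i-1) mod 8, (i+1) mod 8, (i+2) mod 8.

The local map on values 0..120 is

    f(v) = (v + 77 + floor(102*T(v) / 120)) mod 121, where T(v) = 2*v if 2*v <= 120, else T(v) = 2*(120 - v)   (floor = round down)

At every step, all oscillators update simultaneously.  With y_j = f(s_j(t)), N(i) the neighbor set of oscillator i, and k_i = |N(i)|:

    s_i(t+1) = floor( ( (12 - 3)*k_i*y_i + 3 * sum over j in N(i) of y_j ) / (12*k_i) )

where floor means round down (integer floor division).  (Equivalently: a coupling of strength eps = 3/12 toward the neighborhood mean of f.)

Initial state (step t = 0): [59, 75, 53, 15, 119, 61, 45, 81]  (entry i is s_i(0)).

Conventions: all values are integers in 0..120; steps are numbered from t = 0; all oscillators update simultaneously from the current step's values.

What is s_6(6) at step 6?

Answer: s_6(6) = 93

Derivation:
t=0: [59, 75, 53, 15, 119, 61, 45, 81]
t=1: [110, 107, 100, 112, 82, 111, 83, 103]
t=2: [84, 85, 89, 83, 98, 84, 97, 87]
t=3: [100, 99, 97, 100, 92, 99, 93, 98]
t=4: [90, 90, 91, 90, 94, 90, 93, 91]
t=5: [96, 96, 96, 96, 94, 96, 94, 96]
t=6: [92, 92, 92, 92, 93, 92, 93, 92]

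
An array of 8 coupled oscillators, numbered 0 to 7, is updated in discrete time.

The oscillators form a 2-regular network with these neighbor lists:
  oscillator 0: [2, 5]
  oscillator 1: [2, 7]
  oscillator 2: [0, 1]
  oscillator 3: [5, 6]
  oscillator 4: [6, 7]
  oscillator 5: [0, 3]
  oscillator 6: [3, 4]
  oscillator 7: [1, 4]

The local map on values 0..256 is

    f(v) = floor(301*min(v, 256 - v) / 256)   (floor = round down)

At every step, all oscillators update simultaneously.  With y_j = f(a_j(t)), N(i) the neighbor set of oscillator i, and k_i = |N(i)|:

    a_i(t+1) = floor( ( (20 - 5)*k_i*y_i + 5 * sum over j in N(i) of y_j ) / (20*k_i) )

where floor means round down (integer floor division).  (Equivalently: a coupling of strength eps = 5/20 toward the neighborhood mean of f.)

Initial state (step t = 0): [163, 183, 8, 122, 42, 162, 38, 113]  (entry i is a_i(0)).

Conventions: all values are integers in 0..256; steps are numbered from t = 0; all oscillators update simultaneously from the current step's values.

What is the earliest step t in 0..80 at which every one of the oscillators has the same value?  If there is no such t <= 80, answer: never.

Answer: never
Key observation: The state at step 10 reappears at step 12 — the system is in a cycle of period 2 from step 10 on.  No step 0..12 is synchronized, and the cycle repeats forever, so no step up to 80 (or ever) has all oscillators equal.

Derivation:
t=0: [163, 183, 8, 122, 42, 162, 38, 113]  (not all equal)
t=1: [96, 81, 31, 126, 58, 114, 57, 115]  (not all equal)
t=2: [105, 92, 52, 136, 76, 133, 77, 121]  (not all equal)
t=3: [117, 106, 74, 135, 95, 141, 96, 131]  (not all equal)
t=4: [130, 122, 97, 137, 115, 136, 115, 138]  (not all equal)
t=5: [142, 138, 121, 138, 135, 141, 135, 138]  (not all equal)
t=6: [135, 138, 140, 138, 141, 135, 141, 138]  (not all equal)
t=7: [141, 137, 137, 138, 135, 141, 135, 137]  (not all equal)
t=8: [135, 139, 138, 138, 141, 135, 141, 139]  (not all equal)
t=9: [141, 137, 138, 138, 135, 141, 135, 136]  (not all equal)
t=10: [135, 139, 137, 138, 141, 135, 141, 140]  (not all equal)
t=11: [141, 137, 139, 138, 135, 141, 135, 136]  (not all equal)
t=12: [135, 139, 137, 138, 141, 135, 141, 140]  (not all equal)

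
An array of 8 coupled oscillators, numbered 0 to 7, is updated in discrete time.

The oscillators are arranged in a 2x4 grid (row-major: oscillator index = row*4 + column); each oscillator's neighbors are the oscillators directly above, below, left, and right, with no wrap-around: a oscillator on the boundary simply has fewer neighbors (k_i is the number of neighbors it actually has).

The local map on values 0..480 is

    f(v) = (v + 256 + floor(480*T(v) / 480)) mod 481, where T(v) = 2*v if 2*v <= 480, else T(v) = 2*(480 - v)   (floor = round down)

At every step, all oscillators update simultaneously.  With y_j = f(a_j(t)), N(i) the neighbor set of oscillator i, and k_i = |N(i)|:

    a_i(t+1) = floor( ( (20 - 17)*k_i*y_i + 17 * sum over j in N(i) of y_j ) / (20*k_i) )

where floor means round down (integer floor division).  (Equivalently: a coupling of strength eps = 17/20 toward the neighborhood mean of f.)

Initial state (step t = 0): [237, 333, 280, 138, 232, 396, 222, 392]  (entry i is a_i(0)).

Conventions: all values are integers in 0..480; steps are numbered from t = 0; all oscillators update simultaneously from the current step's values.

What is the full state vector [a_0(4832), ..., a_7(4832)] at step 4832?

Simulating step by step:
t=0: [237, 333, 280, 138, 232, 396, 222, 392]
t=1: [371, 286, 360, 367, 216, 423, 388, 319]
t=2: [425, 365, 386, 391, 350, 392, 364, 366]
t=3: [367, 339, 359, 356, 335, 370, 356, 359]
t=4: [393, 373, 383, 376, 371, 387, 373, 378]
t=5: [359, 349, 359, 355, 347, 360, 353, 359]
t=6: [385, 377, 381, 376, 377, 383, 376, 380]
t=7: [356, 352, 357, 355, 352, 357, 354, 358]
t=8: [382, 379, 380, 377, 379, 381, 378, 379]
t=9: [355, 354, 356, 355, 353, 355, 355, 357]
t=10: [381, 379, 380, 378, 380, 380, 379, 379]
t=11: [355, 354, 356, 355, 354, 355, 355, 356]
t=12: [380, 379, 380, 379, 380, 380, 379, 379]
t=13: [355, 355, 355, 355, 355, 355, 355, 356]
t=14: [380, 380, 380, 379, 380, 380, 379, 379]
t=15: [355, 355, 355, 355, 355, 355, 355, 356]

Answer: [380, 380, 380, 379, 380, 380, 379, 379]
Key observation: The state at step 13, [355, 355, 355, 355, 355, 355, 355, 356], reappears at step 15: the system is in a cycle of period 2 from step 13 on.  Therefore the state at step 4832 equals the state at step 13 + ((4832 - 13) mod 2) = 14, which is [380, 380, 380, 379, 380, 380, 379, 379].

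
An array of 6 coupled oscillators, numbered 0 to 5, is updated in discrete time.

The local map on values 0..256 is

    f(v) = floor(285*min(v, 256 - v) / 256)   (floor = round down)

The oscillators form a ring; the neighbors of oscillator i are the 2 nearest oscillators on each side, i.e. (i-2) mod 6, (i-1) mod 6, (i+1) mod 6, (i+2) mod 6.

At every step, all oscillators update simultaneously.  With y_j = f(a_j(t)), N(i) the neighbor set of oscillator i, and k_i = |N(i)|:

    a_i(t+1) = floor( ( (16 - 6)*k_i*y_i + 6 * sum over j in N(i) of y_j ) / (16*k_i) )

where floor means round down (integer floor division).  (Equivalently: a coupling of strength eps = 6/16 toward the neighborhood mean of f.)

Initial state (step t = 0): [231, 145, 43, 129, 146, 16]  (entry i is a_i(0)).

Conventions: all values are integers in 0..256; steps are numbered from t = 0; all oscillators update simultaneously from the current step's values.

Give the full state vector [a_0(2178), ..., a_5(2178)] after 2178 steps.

Answer: [126, 126, 126, 126, 126, 126]
Key observation: The state at step 16, [128, 128, 128, 128, 128, 128], reappears at step 22: the system is in a cycle of period 6 from step 16 on.  Therefore the state at step 2178 equals the state at step 16 + ((2178 - 16) mod 6) = 18, which is [126, 126, 126, 126, 126, 126].

Derivation:
t=0: [231, 145, 43, 129, 146, 16]
t=1: [45, 98, 68, 117, 98, 49]
t=2: [63, 97, 84, 113, 97, 71]
t=3: [79, 101, 96, 114, 101, 87]
t=4: [94, 108, 107, 118, 108, 100]
t=5: [109, 118, 118, 125, 118, 113]
t=6: [124, 130, 130, 135, 130, 127]
t=7: [138, 139, 139, 136, 139, 139]
t=8: [130, 130, 130, 131, 130, 130]
t=9: [140, 139, 139, 139, 139, 139]
t=10: [129, 129, 129, 130, 129, 129]
t=11: [141, 140, 140, 140, 140, 140]
t=12: [128, 128, 128, 129, 128, 128]
t=13: [142, 141, 141, 141, 141, 141]
t=14: [126, 127, 127, 128, 127, 127]
t=15: [140, 141, 141, 141, 141, 141]
t=16: [128, 128, 128, 128, 128, 128]
t=17: [142, 142, 142, 142, 142, 142]
t=18: [126, 126, 126, 126, 126, 126]
t=19: [140, 140, 140, 140, 140, 140]
t=20: [129, 129, 129, 129, 129, 129]
t=21: [141, 141, 141, 141, 141, 141]
t=22: [128, 128, 128, 128, 128, 128]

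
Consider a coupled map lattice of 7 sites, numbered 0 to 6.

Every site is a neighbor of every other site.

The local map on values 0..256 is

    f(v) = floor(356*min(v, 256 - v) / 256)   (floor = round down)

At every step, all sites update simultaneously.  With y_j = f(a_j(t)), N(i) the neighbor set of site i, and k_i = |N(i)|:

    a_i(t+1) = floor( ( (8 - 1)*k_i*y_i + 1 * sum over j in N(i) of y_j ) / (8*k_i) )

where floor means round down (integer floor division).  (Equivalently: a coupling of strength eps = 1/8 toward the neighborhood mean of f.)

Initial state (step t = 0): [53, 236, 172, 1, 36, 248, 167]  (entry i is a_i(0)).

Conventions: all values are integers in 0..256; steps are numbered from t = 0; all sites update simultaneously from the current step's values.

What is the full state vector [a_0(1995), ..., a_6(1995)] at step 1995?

Simulating step by step:
t=0: [53, 236, 172, 1, 36, 248, 167]
t=1: [70, 31, 107, 9, 51, 17, 113]
t=2: [94, 48, 137, 21, 71, 31, 145]
t=3: [125, 70, 155, 39, 97, 51, 145]
t=4: [164, 99, 136, 63, 131, 76, 148]
t=5: [128, 136, 161, 94, 167, 109, 147]
t=6: [173, 163, 134, 132, 126, 150, 150]
t=7: [120, 132, 166, 168, 171, 147, 147]
t=8: [162, 167, 127, 125, 121, 149, 149]
t=9: [133, 127, 172, 169, 165, 148, 148]
t=10: [167, 171, 120, 123, 128, 149, 149]
t=11: [126, 122, 163, 167, 173, 148, 148]
t=12: [170, 165, 131, 126, 119, 149, 149]
t=13: [123, 129, 169, 171, 162, 148, 148]
t=14: [167, 171, 123, 121, 132, 149, 149]
t=15: [126, 122, 167, 165, 168, 148, 148]
t=16: [170, 165, 126, 128, 125, 149, 149]
t=17: [123, 129, 171, 174, 170, 148, 148]
t=18: [166, 171, 121, 118, 122, 148, 148]
t=19: [128, 122, 165, 161, 166, 149, 149]
t=20: [173, 165, 129, 134, 128, 147, 147]
t=21: [120, 129, 172, 166, 174, 151, 151]
t=22: [162, 170, 119, 127, 117, 145, 145]
t=23: [133, 123, 163, 172, 160, 153, 153]
t=24: [167, 167, 131, 120, 134, 143, 143]
t=25: [127, 127, 170, 164, 166, 156, 156]
t=26: [171, 171, 122, 129, 127, 139, 139]
t=27: [123, 123, 166, 172, 172, 160, 160]
t=28: [166, 166, 126, 119, 119, 133, 133]
t=29: [129, 129, 172, 163, 163, 168, 168]
t=30: [170, 170, 119, 130, 130, 124, 124]
t=31: [124, 124, 163, 172, 172, 169, 169]
t=32: [166, 166, 129, 118, 118, 122, 122]
t=33: [129, 129, 173, 162, 162, 167, 167]
t=34: [170, 170, 118, 131, 131, 125, 125]
t=35: [124, 124, 162, 170, 170, 170, 170]
t=36: [166, 166, 130, 121, 121, 121, 121]
t=37: [129, 129, 172, 166, 166, 166, 166]
t=38: [170, 170, 119, 126, 126, 126, 126]
t=39: [124, 124, 163, 172, 172, 172, 172]
t=40: [166, 166, 129, 118, 118, 118, 118]
t=41: [129, 129, 172, 162, 162, 162, 162]
t=42: [170, 170, 119, 131, 131, 131, 131]
t=43: [124, 124, 163, 170, 170, 170, 170]
t=44: [166, 166, 129, 121, 121, 121, 121]
t=45: [129, 129, 173, 166, 166, 166, 166]
t=46: [170, 170, 118, 126, 126, 126, 126]
t=47: [124, 124, 163, 172, 172, 172, 172]

Answer: [124, 124, 163, 170, 170, 170, 170]
Key observation: The state at step 39, [124, 124, 163, 172, 172, 172, 172], reappears at step 47: the system is in a cycle of period 8 from step 39 on.  Therefore the state at step 1995 equals the state at step 39 + ((1995 - 39) mod 8) = 43, which is [124, 124, 163, 170, 170, 170, 170].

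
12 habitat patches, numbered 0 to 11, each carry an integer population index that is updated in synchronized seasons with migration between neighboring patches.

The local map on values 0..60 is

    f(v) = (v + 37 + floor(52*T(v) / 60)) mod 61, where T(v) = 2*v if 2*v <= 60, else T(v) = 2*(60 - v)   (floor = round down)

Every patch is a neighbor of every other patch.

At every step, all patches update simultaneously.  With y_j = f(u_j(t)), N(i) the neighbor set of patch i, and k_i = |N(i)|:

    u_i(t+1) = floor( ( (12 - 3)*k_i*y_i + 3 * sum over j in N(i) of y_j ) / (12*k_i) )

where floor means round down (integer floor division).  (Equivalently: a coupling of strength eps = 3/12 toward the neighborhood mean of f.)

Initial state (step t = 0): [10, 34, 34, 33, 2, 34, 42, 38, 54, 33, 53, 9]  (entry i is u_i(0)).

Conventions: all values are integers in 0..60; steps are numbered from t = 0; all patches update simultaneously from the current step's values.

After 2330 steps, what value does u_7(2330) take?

Simulating step by step:
t=0: [10, 34, 34, 33, 2, 34, 42, 38, 54, 33, 53, 9]
t=1: [13, 51, 51, 51, 41, 51, 47, 49, 40, 51, 41, 11]
t=2: [18, 41, 41, 41, 46, 41, 43, 42, 46, 41, 46, 14]
t=3: [29, 47, 47, 47, 45, 47, 46, 47, 45, 47, 45, 21]
t=4: [52, 45, 45, 45, 46, 45, 45, 45, 46, 45, 46, 36]
t=5: [42, 46, 46, 46, 46, 46, 46, 46, 46, 46, 46, 51]
t=6: [48, 45, 45, 45, 45, 45, 45, 45, 45, 45, 45, 43]
t=7: [44, 46, 46, 46, 46, 46, 46, 46, 46, 46, 46, 47]
t=8: [46, 46, 46, 46, 46, 46, 46, 46, 46, 46, 46, 45]
t=9: [46, 46, 46, 46, 46, 46, 46, 46, 46, 46, 46, 46]
t=10: [46, 46, 46, 46, 46, 46, 46, 46, 46, 46, 46, 46]

Answer: u_7(2330) = 46
Key observation: The state at step 9, [46, 46, 46, 46, 46, 46, 46, 46, 46, 46, 46, 46], reappears at step 10: the system is in a cycle of period 1 from step 9 on.  Therefore the state at step 2330 equals the state at step 9 + ((2330 - 9) mod 1) = 9, which is [46, 46, 46, 46, 46, 46, 46, 46, 46, 46, 46, 46].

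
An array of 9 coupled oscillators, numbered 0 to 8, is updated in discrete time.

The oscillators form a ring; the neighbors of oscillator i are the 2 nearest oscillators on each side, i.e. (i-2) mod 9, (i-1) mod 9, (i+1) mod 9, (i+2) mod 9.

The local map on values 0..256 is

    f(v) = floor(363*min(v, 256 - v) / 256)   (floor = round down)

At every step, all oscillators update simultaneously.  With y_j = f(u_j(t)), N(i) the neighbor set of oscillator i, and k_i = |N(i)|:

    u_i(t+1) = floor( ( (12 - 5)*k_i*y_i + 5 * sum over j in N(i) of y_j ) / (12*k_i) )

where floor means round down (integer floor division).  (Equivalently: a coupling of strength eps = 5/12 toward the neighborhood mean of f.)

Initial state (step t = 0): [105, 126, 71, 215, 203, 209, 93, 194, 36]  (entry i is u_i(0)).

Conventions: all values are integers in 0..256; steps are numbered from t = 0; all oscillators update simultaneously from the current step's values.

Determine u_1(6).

Simulating step by step:
t=0: [105, 126, 71, 215, 203, 209, 93, 194, 36]
t=1: [129, 141, 106, 77, 80, 75, 105, 92, 86]
t=2: [163, 153, 146, 119, 119, 113, 135, 133, 135]
t=3: [143, 150, 154, 163, 166, 164, 169, 167, 164]
t=4: [150, 146, 143, 133, 129, 128, 125, 130, 134]
t=5: [156, 158, 161, 171, 177, 179, 177, 174, 169]
t=6: [135, 134, 131, 121, 114, 111, 113, 118, 124]

Answer: u_1(6) = 134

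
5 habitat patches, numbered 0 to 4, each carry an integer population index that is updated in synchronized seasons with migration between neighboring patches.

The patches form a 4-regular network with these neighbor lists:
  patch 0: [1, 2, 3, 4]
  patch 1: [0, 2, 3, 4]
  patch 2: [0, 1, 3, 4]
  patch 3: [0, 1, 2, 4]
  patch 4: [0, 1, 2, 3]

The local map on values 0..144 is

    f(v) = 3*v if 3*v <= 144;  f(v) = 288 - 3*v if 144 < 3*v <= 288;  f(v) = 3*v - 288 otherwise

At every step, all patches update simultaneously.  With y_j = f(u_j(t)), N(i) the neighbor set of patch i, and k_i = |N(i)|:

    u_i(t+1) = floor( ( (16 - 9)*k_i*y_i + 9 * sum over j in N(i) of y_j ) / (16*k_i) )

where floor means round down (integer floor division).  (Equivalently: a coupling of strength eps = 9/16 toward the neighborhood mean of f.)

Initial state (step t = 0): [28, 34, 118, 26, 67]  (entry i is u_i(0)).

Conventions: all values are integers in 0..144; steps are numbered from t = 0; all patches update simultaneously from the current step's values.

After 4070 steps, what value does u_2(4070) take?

Answer: u_2(4070) = 105
Key observation: The state at step 15, [104, 101, 105, 105, 103], reappears at step 20: the system is in a cycle of period 5 from step 15 on.  Therefore the state at step 4070 equals the state at step 15 + ((4070 - 15) mod 5) = 15, which is [104, 101, 105, 105, 103].

Derivation:
t=0: [28, 34, 118, 26, 67]
t=1: [83, 88, 78, 81, 84]
t=2: [39, 34, 43, 41, 38]
t=3: [117, 112, 120, 118, 116]
t=4: [62, 57, 64, 63, 61]
t=5: [103, 107, 101, 102, 104]
t=6: [21, 25, 20, 20, 22]
t=7: [64, 67, 63, 63, 65]
t=8: [95, 92, 96, 96, 94]
t=9: [3, 6, 2, 2, 4]
t=10: [9, 12, 8, 8, 10]
t=11: [27, 30, 26, 26, 28]
t=12: [81, 84, 80, 80, 82]
t=13: [44, 41, 45, 45, 43]
t=14: [131, 128, 132, 132, 130]
t=15: [104, 101, 105, 105, 103]
t=16: [23, 20, 24, 24, 22]
t=17: [68, 65, 69, 69, 67]
t=18: [84, 87, 83, 83, 85]
t=19: [35, 32, 36, 36, 34]
t=20: [104, 101, 105, 105, 103]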